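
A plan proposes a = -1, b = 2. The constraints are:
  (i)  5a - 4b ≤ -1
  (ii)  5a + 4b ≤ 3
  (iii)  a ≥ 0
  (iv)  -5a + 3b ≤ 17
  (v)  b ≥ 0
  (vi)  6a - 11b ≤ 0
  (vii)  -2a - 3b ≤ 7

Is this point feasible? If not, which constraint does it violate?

Constraint (iii): a = -1, which is not ≥ 0. All other constraints are satisfied.

not feasible — violates (iii)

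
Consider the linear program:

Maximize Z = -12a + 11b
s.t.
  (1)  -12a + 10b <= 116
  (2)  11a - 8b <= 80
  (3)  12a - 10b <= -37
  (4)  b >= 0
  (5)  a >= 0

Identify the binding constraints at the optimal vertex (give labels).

(1) and (2)

Corner points and Z = -12a + 11b:
  (864/7, 1118/7) → Z = 1930/7
  (0, 58/5) → Z = 638/5
  (548/7, 1367/14) → Z = 1885/14
  (0, 37/10) → Z = 407/10

The maximum is at (864/7, 1118/7). Substituting into each constraint, equality holds for (1) and (2); the remaining constraints have slack.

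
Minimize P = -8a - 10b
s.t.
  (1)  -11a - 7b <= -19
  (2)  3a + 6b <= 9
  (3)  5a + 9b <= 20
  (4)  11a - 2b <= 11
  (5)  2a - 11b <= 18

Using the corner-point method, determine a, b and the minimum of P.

Corner points and P = -8a - 10b:
  (17/15, 14/15) → P = -92/5
  (115/99, 8/9) → P = -200/11
  (7/6, 11/12) → P = -37/2

At the optimal vertex, 3a + 6b = 9 and 11a - 2b = 11.
Solving simultaneously gives a = 7/6, b = 11/12.

a = 7/6, b = 11/12, minimum P = -37/2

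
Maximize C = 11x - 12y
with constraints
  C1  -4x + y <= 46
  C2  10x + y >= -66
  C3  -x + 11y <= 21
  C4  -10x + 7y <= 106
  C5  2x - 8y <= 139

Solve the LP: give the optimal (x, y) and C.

x = 1697/14, y = 181/14, maximum C = 16495/14

Corner points and C = 11x - 12y:
  (-249/37, 48/37) → C = -3315/37
  (-389/82, -761/41) → C = 13985/82
  (1697/14, 181/14) → C = 16495/14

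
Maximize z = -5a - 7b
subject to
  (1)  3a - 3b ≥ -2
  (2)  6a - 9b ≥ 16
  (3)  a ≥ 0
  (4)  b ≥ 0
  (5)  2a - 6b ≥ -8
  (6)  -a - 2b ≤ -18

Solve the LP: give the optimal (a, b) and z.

Vertices and z = -5a - 7b:
  (28/3, 40/9) → z = -700/9
  (194/21, 92/21) → z = -538/7
  (18, 0) → z = -90
The feasible region is unbounded (it extends along (3, 1), (1, 0)), but z strictly decreases along every unbounded feasible direction, so there is no improving ray and the maximum is attained at a vertex.

The optimum lies where 6a - 9b = 16 and -a - 2b = -18.
Solving simultaneously gives a = 194/21, b = 92/21.

a = 194/21, b = 92/21, maximum z = -538/7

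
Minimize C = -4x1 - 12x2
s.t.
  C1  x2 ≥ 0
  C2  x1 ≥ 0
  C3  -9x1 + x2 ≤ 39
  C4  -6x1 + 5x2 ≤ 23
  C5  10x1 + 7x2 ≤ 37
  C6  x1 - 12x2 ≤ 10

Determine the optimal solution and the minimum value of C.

x1 = 6/23, x2 = 113/23, minimum C = -60

Vertices and C = -4x1 - 12x2:
  (0, 0) → C = 0
  (37/10, 0) → C = -74/5
  (0, 23/5) → C = -276/5
  (6/23, 113/23) → C = -60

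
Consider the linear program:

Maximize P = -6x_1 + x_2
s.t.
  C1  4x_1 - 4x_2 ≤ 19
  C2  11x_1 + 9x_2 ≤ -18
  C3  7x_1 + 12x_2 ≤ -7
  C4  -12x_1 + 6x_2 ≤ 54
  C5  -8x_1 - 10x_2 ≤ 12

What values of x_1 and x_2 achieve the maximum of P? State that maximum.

Vertices and P = -6x_1 + x_2:
  (-51/23, 49/69) → P = 967/69
  (-36/19, 6/19) → P = 222/19
  (-37/13, 14/13) → P = 236/13

x_1 = -37/13, x_2 = 14/13, maximum P = 236/13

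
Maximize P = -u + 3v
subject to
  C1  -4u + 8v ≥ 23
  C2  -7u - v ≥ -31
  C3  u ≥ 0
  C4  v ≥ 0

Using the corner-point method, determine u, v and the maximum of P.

Corner points and P = -u + 3v:
  (15/4, 19/4) → P = 21/2
  (0, 23/8) → P = 69/8
  (0, 31) → P = 93

The binding constraints are -7u - v = -31 and u = 0.
Solving simultaneously gives u = 0, v = 31.

u = 0, v = 31, maximum P = 93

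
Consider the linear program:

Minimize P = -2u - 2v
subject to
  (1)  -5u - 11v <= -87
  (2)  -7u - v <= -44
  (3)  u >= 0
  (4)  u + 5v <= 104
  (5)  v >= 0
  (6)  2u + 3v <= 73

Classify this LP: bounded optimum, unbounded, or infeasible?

Feasible corners and P = -2u - 2v:
  (397/72, 389/72) → P = -131/6
  (87/5, 0) → P = -174/5
  (58/17, 342/17) → P = -800/17
  (53/7, 135/7) → P = -376/7
  (73/2, 0) → P = -73
The feasible region has finitely many vertices and no improving ray; the minimum is -73 at (73/2, 0).

bounded optimum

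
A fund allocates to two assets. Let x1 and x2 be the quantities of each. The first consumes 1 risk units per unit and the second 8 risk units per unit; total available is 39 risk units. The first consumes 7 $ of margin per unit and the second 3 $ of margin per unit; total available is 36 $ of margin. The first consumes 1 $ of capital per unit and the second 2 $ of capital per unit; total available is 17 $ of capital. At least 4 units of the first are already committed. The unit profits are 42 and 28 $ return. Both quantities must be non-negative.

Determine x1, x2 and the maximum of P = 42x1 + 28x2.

Feasible corners and P = 42x1 + 28x2:
  (36/7, 0) → P = 216
  (4, 0) → P = 168
  (4, 8/3) → P = 728/3

The optimum lies where 7x1 + 3x2 = 36 and x1 = 4.
Solving simultaneously gives x1 = 4, x2 = 8/3.

x1 = 4, x2 = 8/3, maximum P = 728/3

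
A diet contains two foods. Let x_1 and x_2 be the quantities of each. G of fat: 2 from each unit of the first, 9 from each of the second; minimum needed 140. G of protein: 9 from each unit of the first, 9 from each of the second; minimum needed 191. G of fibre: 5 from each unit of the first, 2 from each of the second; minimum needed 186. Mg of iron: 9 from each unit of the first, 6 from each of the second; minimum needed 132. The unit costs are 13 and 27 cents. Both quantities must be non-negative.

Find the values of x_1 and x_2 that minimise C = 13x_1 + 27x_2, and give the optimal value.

x_1 = 34, x_2 = 8, minimum C = 658

Feasible corners and C = 13x_1 + 27x_2:
  (0, 93) → C = 2511
  (70, 0) → C = 910
  (34, 8) → C = 658
The feasible region is unbounded (it extends along (0, 1), (1, 0)), but C strictly increases along every unbounded feasible direction, so there is no improving ray and the minimum is attained at a vertex.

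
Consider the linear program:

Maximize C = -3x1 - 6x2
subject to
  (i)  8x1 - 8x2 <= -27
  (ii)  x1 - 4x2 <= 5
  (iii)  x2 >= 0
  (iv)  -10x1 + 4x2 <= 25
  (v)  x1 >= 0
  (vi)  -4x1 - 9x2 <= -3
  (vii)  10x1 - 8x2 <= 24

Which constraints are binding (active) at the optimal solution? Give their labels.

Vertices and C = -3x1 - 6x2:
  (0, 27/8) → C = -81/4
  (51/2, 231/8) → C = -999/4
  (0, 25/4) → C = -75/2
The feasible region is unbounded (it extends along (2, 5), (4, 5)), but C strictly decreases along every unbounded feasible direction, so there is no improving ray and the maximum is attained at a vertex.

The maximum is at (0, 27/8). Substituting into each constraint, equality holds for (i) and (v); the remaining constraints have slack.

(i) and (v)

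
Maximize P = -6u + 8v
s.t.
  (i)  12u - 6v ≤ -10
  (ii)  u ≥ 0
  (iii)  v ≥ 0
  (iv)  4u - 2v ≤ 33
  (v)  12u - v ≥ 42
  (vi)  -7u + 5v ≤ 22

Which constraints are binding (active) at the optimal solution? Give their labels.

Corner points and P = -6u + 8v:
  (131/30, 52/5) → P = 57
  (41/9, 97/9) → P = 530/9
  (232/53, 558/53) → P = 3072/53

The maximum is at (41/9, 97/9). Substituting into each constraint, equality holds for (i) and (vi); the remaining constraints have slack.

(i) and (vi)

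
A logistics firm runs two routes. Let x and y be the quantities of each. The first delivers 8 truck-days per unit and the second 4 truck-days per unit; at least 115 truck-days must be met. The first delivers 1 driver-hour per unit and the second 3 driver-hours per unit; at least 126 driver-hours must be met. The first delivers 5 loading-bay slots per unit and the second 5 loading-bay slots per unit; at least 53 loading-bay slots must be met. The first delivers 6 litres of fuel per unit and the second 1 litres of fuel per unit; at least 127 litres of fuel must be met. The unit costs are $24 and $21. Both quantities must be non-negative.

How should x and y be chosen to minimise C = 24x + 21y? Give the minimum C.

x = 15, y = 37, minimum C = 1137

Extreme points and C = 24x + 21y:
  (0, 127) → C = 2667
  (126, 0) → C = 3024
  (15, 37) → C = 1137
The feasible region is unbounded (it extends along (0, 1), (1, 0)), but C strictly increases along every unbounded feasible direction, so there is no improving ray and the minimum is attained at a vertex.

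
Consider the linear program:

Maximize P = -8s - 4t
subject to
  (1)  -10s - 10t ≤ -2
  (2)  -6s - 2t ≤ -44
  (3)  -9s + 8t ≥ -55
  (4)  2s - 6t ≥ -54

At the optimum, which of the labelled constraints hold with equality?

(2) and (3)

Extreme points and P = -8s - 4t:
  (7, 1) → P = -60
  (39/10, 103/10) → P = -362/5
  (381/19, 298/19) → P = -4240/19

The maximum is at (7, 1). Substituting into each constraint, equality holds for (2) and (3); the remaining constraints have slack.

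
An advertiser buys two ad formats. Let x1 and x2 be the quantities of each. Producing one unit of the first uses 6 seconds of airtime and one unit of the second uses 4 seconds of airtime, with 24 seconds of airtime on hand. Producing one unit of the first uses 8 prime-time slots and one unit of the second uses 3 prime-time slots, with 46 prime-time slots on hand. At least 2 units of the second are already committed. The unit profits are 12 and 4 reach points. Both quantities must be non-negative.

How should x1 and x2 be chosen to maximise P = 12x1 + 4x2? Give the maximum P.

x1 = 8/3, x2 = 2, maximum P = 40

Feasible corners and P = 12x1 + 4x2:
  (0, 6) → P = 24
  (0, 2) → P = 8
  (8/3, 2) → P = 40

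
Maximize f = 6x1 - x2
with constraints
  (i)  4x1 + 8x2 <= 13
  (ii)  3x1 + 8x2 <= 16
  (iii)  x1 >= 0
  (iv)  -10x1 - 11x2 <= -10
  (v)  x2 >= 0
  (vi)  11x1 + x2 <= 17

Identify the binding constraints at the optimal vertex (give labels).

(v) and (vi)

Corner points and f = 6x1 - x2:
  (0, 13/8) → f = -13/8
  (41/28, 25/28) → f = 221/28
  (0, 10/11) → f = -10/11
  (1, 0) → f = 6
  (17/11, 0) → f = 102/11

The maximum is at (17/11, 0). Substituting into each constraint, equality holds for (v) and (vi); the remaining constraints have slack.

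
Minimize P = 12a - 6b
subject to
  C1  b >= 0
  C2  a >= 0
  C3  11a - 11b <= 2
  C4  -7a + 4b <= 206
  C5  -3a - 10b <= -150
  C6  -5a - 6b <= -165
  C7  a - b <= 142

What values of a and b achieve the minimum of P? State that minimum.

Feasible corners and P = 12a - 6b:
  (0, 103/2) → P = -309
  (0, 55/2) → P = -165
  (1827/121, 1805/121) → P = 11094/121
The feasible region is unbounded (it extends along (1, 1), (4, 7)), but P strictly increases along every unbounded feasible direction, so there is no improving ray and the minimum is attained at a vertex.

At the optimal vertex, a = 0 and -7a + 4b = 206.
Solving simultaneously gives a = 0, b = 103/2.

a = 0, b = 103/2, minimum P = -309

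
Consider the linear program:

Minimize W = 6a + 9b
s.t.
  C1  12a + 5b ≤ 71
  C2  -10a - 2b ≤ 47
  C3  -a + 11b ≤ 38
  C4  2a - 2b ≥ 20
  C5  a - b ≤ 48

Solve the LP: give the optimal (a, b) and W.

a = 49/12, b = -527/12, minimum W = -1483/4

Corner points and W = 6a + 9b:
  (121/17, -49/17) → W = 285/17
  (311/17, -505/17) → W = -2679/17
  (-9/4, -49/4) → W = -495/4
  (49/12, -527/12) → W = -1483/4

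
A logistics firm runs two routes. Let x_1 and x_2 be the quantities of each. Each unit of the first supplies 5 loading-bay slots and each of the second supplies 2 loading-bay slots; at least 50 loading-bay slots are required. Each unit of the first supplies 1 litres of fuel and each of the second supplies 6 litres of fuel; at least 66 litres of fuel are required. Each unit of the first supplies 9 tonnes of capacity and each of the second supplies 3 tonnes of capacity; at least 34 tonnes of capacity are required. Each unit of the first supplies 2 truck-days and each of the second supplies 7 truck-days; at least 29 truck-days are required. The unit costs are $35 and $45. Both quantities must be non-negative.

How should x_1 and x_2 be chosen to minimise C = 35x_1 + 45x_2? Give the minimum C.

The feasible region is unbounded (it extends along (0, 1), (1, 0)), but C strictly increases along every unbounded feasible direction, so there is no improving ray and the minimum is attained at a vertex.

At the optimal vertex, 5x_1 + 2x_2 = 50 and x_1 + 6x_2 = 66.
Solving simultaneously gives x_1 = 6, x_2 = 10.

x_1 = 6, x_2 = 10, minimum C = 660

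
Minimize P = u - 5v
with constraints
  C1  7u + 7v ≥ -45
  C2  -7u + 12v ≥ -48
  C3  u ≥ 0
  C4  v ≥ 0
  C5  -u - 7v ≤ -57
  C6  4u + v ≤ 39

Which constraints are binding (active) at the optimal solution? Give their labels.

Extreme points and P = u - 5v:
  (0, 57/7) → P = -285/7
  (0, 39) → P = -195
  (8, 7) → P = -27

The minimum is at (0, 39). Substituting into each constraint, equality holds for C3 and C6; the remaining constraints have slack.

C3 and C6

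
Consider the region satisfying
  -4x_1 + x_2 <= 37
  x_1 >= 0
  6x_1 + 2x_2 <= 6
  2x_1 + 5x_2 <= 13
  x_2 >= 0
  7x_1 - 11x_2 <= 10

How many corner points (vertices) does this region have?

The feasible vertices (each the meet of two boundaries and inside every other half-plane) are:
  (0, 13/5)
  (0, 0)
  (2/13, 33/13)
  (1, 0)

4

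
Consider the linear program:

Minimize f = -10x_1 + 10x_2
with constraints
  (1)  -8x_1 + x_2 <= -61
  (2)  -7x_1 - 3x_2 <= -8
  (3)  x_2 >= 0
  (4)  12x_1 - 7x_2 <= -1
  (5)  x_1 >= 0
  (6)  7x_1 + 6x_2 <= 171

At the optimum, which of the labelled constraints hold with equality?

Vertices and f = -10x_1 + 10x_2:
  (107/11, 185/11) → f = 780/11
  (537/55, 941/55) → f = 808/11
  (1191/121, 2059/121) → f = 8680/121

The minimum is at (107/11, 185/11). Substituting into each constraint, equality holds for (1) and (4); the remaining constraints have slack.

(1) and (4)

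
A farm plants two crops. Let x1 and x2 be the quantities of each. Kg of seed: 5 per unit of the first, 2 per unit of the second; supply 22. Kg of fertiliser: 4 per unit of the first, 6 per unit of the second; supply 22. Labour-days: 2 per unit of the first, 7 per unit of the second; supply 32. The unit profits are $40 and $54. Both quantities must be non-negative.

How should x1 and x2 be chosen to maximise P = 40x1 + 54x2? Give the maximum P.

Vertices and P = 40x1 + 54x2:
  (0, 0) → P = 0
  (0, 11/3) → P = 198
  (22/5, 0) → P = 176
  (4, 1) → P = 214

x1 = 4, x2 = 1, maximum P = 214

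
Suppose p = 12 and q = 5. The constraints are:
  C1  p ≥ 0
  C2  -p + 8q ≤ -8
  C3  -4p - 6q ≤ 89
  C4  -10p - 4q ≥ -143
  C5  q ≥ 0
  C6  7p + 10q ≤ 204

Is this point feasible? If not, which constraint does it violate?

not feasible — violates C2

Constraint C2: -p + 8q = 28, which is not ≤ -8. All other constraints are satisfied.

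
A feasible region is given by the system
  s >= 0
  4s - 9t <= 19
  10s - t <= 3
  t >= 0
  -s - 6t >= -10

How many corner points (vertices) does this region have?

The feasible vertices (each the meet of two boundaries and inside every other half-plane) are:
  (0, 0)
  (0, 5/3)
  (3/10, 0)
  (28/61, 97/61)

4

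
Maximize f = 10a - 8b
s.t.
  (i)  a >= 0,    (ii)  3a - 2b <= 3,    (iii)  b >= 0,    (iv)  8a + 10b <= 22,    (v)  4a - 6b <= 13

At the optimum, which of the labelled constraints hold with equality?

Corner points and f = 10a - 8b:
  (0, 0) → f = 0
  (0, 11/5) → f = -88/5
  (1, 0) → f = 10
  (37/23, 21/23) → f = 202/23

The maximum is at (1, 0). Substituting into each constraint, equality holds for (ii) and (iii); the remaining constraints have slack.

(ii) and (iii)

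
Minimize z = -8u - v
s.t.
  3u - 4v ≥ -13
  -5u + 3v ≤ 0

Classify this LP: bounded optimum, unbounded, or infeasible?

From the feasible point (39/11, 65/11), moving in the direction (4, 3) keeps every constraint satisfied while z decreases without bound.

unbounded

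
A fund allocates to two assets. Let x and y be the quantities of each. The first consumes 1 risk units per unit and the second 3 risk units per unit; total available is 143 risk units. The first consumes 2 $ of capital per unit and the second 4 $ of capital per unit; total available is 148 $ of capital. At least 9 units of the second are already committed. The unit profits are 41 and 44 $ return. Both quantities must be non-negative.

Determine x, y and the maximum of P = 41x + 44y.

Corner points and P = 41x + 44y:
  (0, 37) → P = 1628
  (0, 9) → P = 396
  (56, 9) → P = 2692

The binding constraints are 2x + 4y = 148 and y = 9.
Solving simultaneously gives x = 56, y = 9.

x = 56, y = 9, maximum P = 2692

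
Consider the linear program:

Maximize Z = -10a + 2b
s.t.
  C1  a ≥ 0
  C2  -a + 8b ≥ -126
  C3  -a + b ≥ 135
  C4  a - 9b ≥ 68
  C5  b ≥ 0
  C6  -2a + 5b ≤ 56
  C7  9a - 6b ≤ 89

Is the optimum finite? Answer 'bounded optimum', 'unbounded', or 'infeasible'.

The boundaries -2a + 5b = 56 and 9a - 6b = 89 meet at (71/3, 62/3), but that point violates -a + b ≥ 135. Every candidate vertex is excluded by some other constraint, so the feasible region is empty.

infeasible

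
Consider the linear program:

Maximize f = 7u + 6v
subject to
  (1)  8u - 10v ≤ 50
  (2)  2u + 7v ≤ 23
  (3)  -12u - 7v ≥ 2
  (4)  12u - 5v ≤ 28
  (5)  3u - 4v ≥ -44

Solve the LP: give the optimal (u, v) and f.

The feasible region is unbounded (it extends along (-4, -3), (-5, -4)), but f strictly decreases along every unbounded feasible direction, so there is no improving ray and the maximum is attained at a vertex.

The optimum lies where 2u + 7v = 23 and -12u - 7v = 2.
Solving simultaneously gives u = -5/2, v = 4.

u = -5/2, v = 4, maximum f = 13/2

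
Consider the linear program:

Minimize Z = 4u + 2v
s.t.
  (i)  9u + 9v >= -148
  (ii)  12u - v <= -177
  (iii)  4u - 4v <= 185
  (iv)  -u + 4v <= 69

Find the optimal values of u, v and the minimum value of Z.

Extreme points and Z = 4u + 2v:
  (-1741/117, -61/39) → Z = -7330/117
  (-1213/45, 473/45) → Z = -434/5
  (-639/47, 651/47) → Z = -1254/47

u = -1213/45, v = 473/45, minimum Z = -434/5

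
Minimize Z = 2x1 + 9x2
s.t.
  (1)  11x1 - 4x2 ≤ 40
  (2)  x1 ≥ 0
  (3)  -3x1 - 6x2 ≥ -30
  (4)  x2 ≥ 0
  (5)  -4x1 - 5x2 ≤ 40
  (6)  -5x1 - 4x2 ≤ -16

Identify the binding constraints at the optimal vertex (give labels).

(4) and (6)

Corner points and Z = 2x1 + 9x2:
  (60/13, 35/13) → Z = 435/13
  (40/11, 0) → Z = 80/11
  (0, 5) → Z = 45
  (0, 4) → Z = 36
  (16/5, 0) → Z = 32/5

The minimum is at (16/5, 0). Substituting into each constraint, equality holds for (4) and (6); the remaining constraints have slack.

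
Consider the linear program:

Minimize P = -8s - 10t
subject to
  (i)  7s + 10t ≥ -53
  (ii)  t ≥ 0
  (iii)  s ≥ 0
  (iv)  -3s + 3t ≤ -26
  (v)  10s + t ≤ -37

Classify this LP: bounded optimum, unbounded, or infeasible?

The boundaries t = 0 and -3s + 3t = -26 meet at (26/3, 0), but that point violates 10s + t ≤ -37. Every candidate vertex is excluded by some other constraint, so the feasible region is empty.

infeasible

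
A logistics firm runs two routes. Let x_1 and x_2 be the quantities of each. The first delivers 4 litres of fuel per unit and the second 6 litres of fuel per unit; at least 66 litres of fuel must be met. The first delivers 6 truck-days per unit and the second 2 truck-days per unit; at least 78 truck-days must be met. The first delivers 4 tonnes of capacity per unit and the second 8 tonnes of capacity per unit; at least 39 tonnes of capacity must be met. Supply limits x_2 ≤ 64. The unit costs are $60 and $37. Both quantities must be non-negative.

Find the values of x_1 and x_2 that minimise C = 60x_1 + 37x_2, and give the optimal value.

x_1 = 12, x_2 = 3, minimum C = 831

The feasible region is unbounded (it extends along (1, 0)), but C strictly increases along every unbounded feasible direction, so there is no improving ray and the minimum is attained at a vertex.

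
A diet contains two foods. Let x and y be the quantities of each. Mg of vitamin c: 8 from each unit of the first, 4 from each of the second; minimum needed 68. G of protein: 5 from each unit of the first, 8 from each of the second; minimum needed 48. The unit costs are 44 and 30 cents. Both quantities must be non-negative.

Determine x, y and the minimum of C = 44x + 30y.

x = 8, y = 1, minimum C = 382

Vertices and C = 44x + 30y:
  (0, 17) → C = 510
  (48/5, 0) → C = 2112/5
  (8, 1) → C = 382
The feasible region is unbounded (it extends along (0, 1), (1, 0)), but C strictly increases along every unbounded feasible direction, so there is no improving ray and the minimum is attained at a vertex.

The binding constraints are 8x + 4y = 68 and 5x + 8y = 48.
Solving simultaneously gives x = 8, y = 1.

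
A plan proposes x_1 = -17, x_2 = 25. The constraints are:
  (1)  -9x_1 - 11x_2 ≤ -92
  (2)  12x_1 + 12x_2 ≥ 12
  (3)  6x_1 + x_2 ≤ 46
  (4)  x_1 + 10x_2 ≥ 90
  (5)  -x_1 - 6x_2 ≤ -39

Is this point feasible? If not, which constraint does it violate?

(1): -122 ≤ -92 ✓
(2): 96 ≥ 12 ✓
(3): -77 ≤ 46 ✓
(4): 233 ≥ 90 ✓
(5): -133 ≤ -39 ✓

feasible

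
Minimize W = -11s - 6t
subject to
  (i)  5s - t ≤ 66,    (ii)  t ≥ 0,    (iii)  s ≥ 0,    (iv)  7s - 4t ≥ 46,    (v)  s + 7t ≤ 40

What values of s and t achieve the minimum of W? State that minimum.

Corner points and W = -11s - 6t:
  (66/5, 0) → W = -726/5
  (251/18, 67/18) → W = -3163/18
  (46/7, 0) → W = -506/7
  (482/53, 234/53) → W = -6706/53

The binding constraints are 5s - t = 66 and s + 7t = 40.
Solving simultaneously gives s = 251/18, t = 67/18.

s = 251/18, t = 67/18, minimum W = -3163/18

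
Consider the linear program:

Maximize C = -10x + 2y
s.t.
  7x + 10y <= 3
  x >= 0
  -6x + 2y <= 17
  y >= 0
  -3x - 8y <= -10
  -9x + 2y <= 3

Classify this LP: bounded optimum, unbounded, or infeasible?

The boundaries 7x + 10y = 3 and x = 0 meet at (0, 3/10), but that point violates -3x - 8y ≤ -10. Every candidate vertex is excluded by some other constraint, so the feasible region is empty.

infeasible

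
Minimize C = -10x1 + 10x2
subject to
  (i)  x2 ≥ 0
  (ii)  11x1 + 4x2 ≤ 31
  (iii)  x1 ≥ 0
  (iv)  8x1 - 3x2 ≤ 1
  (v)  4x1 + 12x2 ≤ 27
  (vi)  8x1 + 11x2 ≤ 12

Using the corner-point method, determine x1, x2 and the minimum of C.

x1 = 1/8, x2 = 0, minimum C = -5/4

Vertices and C = -10x1 + 10x2:
  (0, 0) → C = 0
  (1/8, 0) → C = -5/4
  (0, 12/11) → C = 120/11
  (47/112, 11/14) → C = 205/56

The optimum lies where x2 = 0 and 8x1 - 3x2 = 1.
Solving simultaneously gives x1 = 1/8, x2 = 0.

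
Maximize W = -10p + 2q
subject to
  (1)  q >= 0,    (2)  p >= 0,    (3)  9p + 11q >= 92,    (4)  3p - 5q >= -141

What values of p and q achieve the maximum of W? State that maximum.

Extreme points and W = -10p + 2q:
  (92/9, 0) → W = -920/9
  (0, 92/11) → W = 184/11
  (0, 141/5) → W = 282/5
The feasible region is unbounded (it extends along (5, 3), (1, 0)), but W strictly decreases along every unbounded feasible direction, so there is no improving ray and the maximum is attained at a vertex.

At the optimal vertex, p = 0 and 3p - 5q = -141.
Solving simultaneously gives p = 0, q = 141/5.

p = 0, q = 141/5, maximum W = 282/5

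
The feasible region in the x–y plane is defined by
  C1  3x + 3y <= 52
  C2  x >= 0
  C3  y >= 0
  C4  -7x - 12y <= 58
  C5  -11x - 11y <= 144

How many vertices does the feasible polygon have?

3

The feasible vertices (each the meet of two boundaries and inside every other half-plane) are:
  (0, 52/3)
  (52/3, 0)
  (0, 0)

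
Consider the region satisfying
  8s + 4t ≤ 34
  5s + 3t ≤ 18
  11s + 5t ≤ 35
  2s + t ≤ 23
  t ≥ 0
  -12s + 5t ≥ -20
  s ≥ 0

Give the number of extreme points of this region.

The feasible vertices (each the meet of two boundaries and inside every other half-plane) are:
  (15/8, 23/8)
  (0, 6)
  (55/23, 40/23)
  (5/3, 0)
  (0, 0)

5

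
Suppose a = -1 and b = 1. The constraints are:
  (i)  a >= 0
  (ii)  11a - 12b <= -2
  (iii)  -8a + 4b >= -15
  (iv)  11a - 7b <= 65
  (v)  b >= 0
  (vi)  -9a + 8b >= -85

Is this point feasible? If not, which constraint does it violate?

Constraint (i): a = -1, which is not ≥ 0. All other constraints are satisfied.

not feasible — violates (i)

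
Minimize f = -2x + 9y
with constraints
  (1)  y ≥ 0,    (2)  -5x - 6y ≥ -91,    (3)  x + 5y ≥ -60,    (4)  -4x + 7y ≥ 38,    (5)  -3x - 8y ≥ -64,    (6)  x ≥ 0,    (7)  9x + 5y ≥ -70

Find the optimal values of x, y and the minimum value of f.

x = 0, y = 38/7, minimum f = 342/7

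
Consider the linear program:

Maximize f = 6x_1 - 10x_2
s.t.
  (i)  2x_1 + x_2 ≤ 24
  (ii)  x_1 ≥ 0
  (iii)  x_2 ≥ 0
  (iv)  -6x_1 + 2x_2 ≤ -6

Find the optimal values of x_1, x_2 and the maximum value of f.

x_1 = 12, x_2 = 0, maximum f = 72

Corner points and f = 6x_1 - 10x_2:
  (12, 0) → f = 72
  (27/5, 66/5) → f = -498/5
  (1, 0) → f = 6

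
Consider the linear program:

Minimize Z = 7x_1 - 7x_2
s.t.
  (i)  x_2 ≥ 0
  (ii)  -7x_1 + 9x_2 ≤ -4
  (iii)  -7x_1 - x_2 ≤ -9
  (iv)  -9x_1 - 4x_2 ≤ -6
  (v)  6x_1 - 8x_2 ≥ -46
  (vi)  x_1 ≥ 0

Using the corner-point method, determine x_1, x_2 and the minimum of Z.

x_1 = 17/14, x_2 = 1/2, minimum Z = 5

Vertices and Z = 7x_1 - 7x_2:
  (9/7, 0) → Z = 9
  (17/14, 1/2) → Z = 5
  (223, 173) → Z = 350
The feasible region is unbounded (it extends along (4, 3), (1, 0)), but Z strictly increases along every unbounded feasible direction, so there is no improving ray and the minimum is attained at a vertex.

At the optimal vertex, -7x_1 + 9x_2 = -4 and -7x_1 - x_2 = -9.
Solving simultaneously gives x_1 = 17/14, x_2 = 1/2.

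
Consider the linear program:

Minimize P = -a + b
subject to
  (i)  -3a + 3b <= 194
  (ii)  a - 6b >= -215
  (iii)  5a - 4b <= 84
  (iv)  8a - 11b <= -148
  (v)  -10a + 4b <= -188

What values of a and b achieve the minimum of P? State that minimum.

a = 1477/37, b = 1572/37, minimum P = 95/37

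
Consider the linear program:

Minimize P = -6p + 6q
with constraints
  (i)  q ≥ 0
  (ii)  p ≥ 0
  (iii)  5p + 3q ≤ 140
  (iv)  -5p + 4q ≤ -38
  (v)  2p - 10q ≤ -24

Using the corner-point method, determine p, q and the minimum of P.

p = 166/7, q = 50/7, minimum P = -696/7

Feasible corners and P = -6p + 6q:
  (674/35, 102/7) → P = -984/35
  (166/7, 50/7) → P = -696/7
  (34/3, 14/3) → P = -40

At the optimal vertex, 5p + 3q = 140 and 2p - 10q = -24.
Solving simultaneously gives p = 166/7, q = 50/7.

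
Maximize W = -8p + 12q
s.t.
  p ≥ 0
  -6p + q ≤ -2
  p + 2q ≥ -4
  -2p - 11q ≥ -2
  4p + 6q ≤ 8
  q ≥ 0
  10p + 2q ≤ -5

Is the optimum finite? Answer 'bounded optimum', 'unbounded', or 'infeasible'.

The boundaries -6p + q = -2 and -2p - 11q = -2 meet at (6/17, 2/17), but that point violates 10p + 2q ≤ -5. Every candidate vertex is excluded by some other constraint, so the feasible region is empty.

infeasible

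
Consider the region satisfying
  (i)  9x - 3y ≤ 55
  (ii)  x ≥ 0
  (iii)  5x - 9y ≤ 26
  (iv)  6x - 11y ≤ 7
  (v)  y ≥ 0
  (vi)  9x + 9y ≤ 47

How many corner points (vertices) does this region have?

4

Intersecting each pair of boundary lines and keeping only the points that satisfy every inequality leaves:
  (0, 0)
  (0, 47/9)
  (7/6, 0)
  (580/153, 73/51)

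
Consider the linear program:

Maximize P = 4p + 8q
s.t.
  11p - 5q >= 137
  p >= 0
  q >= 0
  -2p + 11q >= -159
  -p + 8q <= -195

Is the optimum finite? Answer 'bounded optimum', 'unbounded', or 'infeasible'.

infeasible

The boundaries 11p - 5q = 137 and q = 0 meet at (137/11, 0), but that point violates -p + 8q ≤ -195. Every candidate vertex is excluded by some other constraint, so the feasible region is empty.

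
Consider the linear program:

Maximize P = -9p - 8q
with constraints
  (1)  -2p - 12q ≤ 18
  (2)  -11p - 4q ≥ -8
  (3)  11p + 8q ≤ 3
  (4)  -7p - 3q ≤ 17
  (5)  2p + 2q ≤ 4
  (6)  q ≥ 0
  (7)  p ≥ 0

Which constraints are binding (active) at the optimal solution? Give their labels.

(6) and (7)

Vertices and P = -9p - 8q:
  (3/11, 0) → P = -27/11
  (0, 3/8) → P = -3
  (0, 0) → P = 0

The maximum is at (0, 0). Substituting into each constraint, equality holds for (6) and (7); the remaining constraints have slack.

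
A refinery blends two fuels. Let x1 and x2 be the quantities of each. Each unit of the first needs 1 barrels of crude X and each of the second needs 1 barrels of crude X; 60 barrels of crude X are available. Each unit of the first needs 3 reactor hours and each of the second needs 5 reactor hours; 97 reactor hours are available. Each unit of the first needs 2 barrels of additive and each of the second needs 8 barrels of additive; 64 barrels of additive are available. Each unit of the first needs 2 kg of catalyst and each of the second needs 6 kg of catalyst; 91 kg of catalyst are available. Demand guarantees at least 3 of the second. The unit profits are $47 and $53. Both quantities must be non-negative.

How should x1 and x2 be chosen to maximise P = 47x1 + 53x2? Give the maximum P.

x1 = 20, x2 = 3, maximum P = 1099

Corner points and P = 47x1 + 53x2:
  (0, 8) → P = 424
  (0, 3) → P = 159
  (20, 3) → P = 1099

At the optimal vertex, 2x1 + 8x2 = 64 and x2 = 3.
Solving simultaneously gives x1 = 20, x2 = 3.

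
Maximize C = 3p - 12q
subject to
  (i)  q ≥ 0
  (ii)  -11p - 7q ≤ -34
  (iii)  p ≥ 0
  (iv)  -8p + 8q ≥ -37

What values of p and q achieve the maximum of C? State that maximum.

p = 37/8, q = 0, maximum C = 111/8

Feasible corners and C = 3p - 12q:
  (34/11, 0) → C = 102/11
  (37/8, 0) → C = 111/8
  (0, 34/7) → C = -408/7
The feasible region is unbounded (it extends along (0, 1), (1, 1)), but C strictly decreases along every unbounded feasible direction, so there is no improving ray and the maximum is attained at a vertex.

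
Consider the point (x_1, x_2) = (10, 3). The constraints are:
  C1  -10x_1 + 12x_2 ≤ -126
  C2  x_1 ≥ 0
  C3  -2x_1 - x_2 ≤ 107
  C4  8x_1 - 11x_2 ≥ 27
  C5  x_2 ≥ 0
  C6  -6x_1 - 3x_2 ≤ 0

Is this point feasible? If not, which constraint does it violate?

not feasible — violates C1

Constraint C1: -10x_1 + 12x_2 = -64, which is not ≤ -126. All other constraints are satisfied.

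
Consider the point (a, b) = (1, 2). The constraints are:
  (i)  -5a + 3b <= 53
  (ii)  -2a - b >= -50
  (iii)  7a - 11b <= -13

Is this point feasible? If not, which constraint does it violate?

(i): 1 ≤ 53 ✓
(ii): -4 ≥ -50 ✓
(iii): -15 ≤ -13 ✓

feasible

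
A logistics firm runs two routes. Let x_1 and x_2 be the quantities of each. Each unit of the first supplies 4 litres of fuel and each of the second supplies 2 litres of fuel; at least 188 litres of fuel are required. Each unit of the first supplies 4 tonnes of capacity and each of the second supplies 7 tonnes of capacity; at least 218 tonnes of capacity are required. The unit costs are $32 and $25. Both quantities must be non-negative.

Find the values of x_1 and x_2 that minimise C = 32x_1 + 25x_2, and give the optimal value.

Feasible corners and C = 32x_1 + 25x_2:
  (0, 94) → C = 2350
  (109/2, 0) → C = 1744
  (44, 6) → C = 1558
The feasible region is unbounded (it extends along (0, 1), (1, 0)), but C strictly increases along every unbounded feasible direction, so there is no improving ray and the minimum is attained at a vertex.

The binding constraints are 4x_1 + 2x_2 = 188 and 4x_1 + 7x_2 = 218.
Solving simultaneously gives x_1 = 44, x_2 = 6.

x_1 = 44, x_2 = 6, minimum C = 1558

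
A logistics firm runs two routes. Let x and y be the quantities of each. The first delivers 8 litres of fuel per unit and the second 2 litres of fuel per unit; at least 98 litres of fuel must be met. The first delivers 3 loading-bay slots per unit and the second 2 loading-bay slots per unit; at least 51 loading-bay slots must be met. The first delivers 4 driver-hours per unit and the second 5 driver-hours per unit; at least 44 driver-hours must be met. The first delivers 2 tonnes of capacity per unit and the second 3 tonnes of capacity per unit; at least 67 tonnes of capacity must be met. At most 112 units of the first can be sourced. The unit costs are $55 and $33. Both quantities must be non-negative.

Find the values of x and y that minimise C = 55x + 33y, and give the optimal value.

x = 8, y = 17, minimum C = 1001

Vertices and C = 55x + 33y:
  (0, 49) → C = 1617
  (67/2, 0) → C = 3685/2
  (112, 0) → C = 6160
  (8, 17) → C = 1001
The feasible region is unbounded (it extends along (0, 1)), but C strictly increases along every unbounded feasible direction, so there is no improving ray and the minimum is attained at a vertex.

The optimum lies where 8x + 2y = 98 and 2x + 3y = 67.
Solving simultaneously gives x = 8, y = 17.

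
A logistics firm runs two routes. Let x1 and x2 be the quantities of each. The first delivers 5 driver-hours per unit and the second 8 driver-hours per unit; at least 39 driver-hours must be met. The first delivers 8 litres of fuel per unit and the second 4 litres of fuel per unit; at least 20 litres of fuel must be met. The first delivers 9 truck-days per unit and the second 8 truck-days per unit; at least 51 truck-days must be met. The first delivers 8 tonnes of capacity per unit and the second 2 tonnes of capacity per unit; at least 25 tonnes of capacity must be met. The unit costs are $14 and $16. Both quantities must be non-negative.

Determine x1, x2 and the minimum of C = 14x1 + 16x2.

Extreme points and C = 14x1 + 16x2:
  (0, 25/2) → C = 200
  (39/5, 0) → C = 546/5
  (3, 3) → C = 90
  (49/23, 183/46) → C = 2150/23
The feasible region is unbounded (it extends along (0, 1), (1, 0)), but C strictly increases along every unbounded feasible direction, so there is no improving ray and the minimum is attained at a vertex.

x1 = 3, x2 = 3, minimum C = 90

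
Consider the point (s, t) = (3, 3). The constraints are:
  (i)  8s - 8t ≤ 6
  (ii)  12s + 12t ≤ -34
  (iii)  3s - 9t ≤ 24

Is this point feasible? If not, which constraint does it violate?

not feasible — violates (ii)

Constraint (ii): 12s + 12t = 72, which is not ≤ -34. All other constraints are satisfied.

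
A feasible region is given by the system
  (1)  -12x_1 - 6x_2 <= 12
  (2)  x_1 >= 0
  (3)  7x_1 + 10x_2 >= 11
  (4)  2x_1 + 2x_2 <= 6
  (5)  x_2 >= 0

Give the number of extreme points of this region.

Of the 10 pairwise boundary intersections, those satisfying every inequality are:
  (0, 11/10)
  (0, 3)
  (11/7, 0)
  (3, 0)

4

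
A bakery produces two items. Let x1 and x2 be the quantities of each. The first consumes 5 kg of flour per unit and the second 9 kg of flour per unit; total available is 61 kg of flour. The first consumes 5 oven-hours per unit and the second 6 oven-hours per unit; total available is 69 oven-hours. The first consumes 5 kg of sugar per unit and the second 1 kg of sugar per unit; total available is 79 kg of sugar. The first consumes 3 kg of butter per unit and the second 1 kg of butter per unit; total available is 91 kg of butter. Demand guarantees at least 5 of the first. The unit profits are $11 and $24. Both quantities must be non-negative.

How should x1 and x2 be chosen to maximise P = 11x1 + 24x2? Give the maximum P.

x1 = 5, x2 = 4, maximum P = 151

Extreme points and P = 11x1 + 24x2:
  (61/5, 0) → P = 671/5
  (5, 0) → P = 55
  (5, 4) → P = 151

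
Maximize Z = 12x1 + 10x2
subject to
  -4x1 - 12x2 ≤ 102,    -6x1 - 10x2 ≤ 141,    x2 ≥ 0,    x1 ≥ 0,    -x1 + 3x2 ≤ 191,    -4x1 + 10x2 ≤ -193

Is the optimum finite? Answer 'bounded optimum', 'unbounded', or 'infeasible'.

unbounded

From the feasible point (193/4, 0), moving in the direction (3, 1) keeps every constraint satisfied while Z increases without bound.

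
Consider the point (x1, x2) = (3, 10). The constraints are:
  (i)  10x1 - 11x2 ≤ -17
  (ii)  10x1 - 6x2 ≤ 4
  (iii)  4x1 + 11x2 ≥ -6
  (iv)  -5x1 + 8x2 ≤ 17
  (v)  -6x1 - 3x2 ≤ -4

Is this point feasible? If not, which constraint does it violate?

not feasible — violates (iv)

Constraint (iv): -5x1 + 8x2 = 65, which is not ≤ 17. All other constraints are satisfied.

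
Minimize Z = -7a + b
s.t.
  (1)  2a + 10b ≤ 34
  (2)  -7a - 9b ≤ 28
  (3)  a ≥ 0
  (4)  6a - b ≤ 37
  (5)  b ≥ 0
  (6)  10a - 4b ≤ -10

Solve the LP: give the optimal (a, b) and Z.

The binding constraints are 2a + 10b = 34 and 10a - 4b = -10.
Solving simultaneously gives a = 1/3, b = 10/3.

a = 1/3, b = 10/3, minimum Z = 1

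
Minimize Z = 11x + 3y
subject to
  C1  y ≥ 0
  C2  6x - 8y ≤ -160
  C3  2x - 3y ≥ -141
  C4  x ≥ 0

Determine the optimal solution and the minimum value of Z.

x = 0, y = 20, minimum Z = 60

At the optimal vertex, 6x - 8y = -160 and x = 0.
Solving simultaneously gives x = 0, y = 20.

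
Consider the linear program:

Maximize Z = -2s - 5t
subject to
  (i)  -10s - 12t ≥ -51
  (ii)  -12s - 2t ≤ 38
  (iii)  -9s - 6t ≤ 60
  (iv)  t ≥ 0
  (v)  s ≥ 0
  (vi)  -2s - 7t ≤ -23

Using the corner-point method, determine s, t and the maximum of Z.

s = 0, t = 23/7, maximum Z = -115/7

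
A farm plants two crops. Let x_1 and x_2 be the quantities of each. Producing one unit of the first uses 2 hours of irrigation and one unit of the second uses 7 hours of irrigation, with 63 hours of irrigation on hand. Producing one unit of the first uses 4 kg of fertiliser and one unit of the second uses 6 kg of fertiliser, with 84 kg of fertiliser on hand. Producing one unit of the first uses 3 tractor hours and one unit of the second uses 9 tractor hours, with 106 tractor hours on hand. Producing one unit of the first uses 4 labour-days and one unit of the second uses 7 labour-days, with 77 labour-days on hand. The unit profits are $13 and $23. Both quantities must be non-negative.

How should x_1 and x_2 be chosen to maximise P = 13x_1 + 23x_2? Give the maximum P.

Extreme points and P = 13x_1 + 23x_2:
  (0, 0) → P = 0
  (0, 9) → P = 207
  (77/4, 0) → P = 1001/4
  (7, 7) → P = 252

The binding constraints are 2x_1 + 7x_2 = 63 and 4x_1 + 7x_2 = 77.
Solving simultaneously gives x_1 = 7, x_2 = 7.

x_1 = 7, x_2 = 7, maximum P = 252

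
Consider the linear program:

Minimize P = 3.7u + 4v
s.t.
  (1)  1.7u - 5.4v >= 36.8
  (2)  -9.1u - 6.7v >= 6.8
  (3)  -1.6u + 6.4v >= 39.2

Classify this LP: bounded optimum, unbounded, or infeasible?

The boundaries 1.7u - 5.4v = 36.8 and -9.1u - 6.7v = 6.8 meet at (20984/6053, -34644/6053), but that point violates -1.6u + 6.4v ≥ 39.2. Every candidate vertex is excluded by some other constraint, so the feasible region is empty.

infeasible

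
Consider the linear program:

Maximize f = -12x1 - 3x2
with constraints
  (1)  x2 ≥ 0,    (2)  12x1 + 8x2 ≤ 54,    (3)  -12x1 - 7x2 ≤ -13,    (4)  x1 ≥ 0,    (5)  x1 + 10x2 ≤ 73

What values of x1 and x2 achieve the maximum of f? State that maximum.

Feasible corners and f = -12x1 - 3x2:
  (9/2, 0) → f = -54
  (13/12, 0) → f = -13
  (0, 27/4) → f = -81/4
  (0, 13/7) → f = -39/7

The binding constraints are -12x1 - 7x2 = -13 and x1 = 0.
Solving simultaneously gives x1 = 0, x2 = 13/7.

x1 = 0, x2 = 13/7, maximum f = -39/7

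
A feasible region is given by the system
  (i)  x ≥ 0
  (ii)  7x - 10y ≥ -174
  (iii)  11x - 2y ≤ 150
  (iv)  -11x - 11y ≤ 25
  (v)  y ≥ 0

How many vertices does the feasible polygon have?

4

The feasible vertices (each the meet of two boundaries and inside every other half-plane) are:
  (0, 87/5)
  (0, 0)
  (77/4, 247/8)
  (150/11, 0)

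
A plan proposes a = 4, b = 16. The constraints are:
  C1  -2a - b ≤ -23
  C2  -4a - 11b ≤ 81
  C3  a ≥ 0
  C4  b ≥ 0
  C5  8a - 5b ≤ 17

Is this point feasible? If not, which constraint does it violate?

C1: -24 ≤ -23 ✓
C2: -192 ≤ 81 ✓
C3: 4 ≥ 0 ✓
C4: 16 ≥ 0 ✓
C5: -48 ≤ 17 ✓

feasible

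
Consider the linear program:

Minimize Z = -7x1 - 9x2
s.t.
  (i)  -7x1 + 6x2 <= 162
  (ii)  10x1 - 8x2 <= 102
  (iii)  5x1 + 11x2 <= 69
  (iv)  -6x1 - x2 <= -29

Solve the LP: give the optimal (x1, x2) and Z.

x1 = 279/25, x2 = 6/5, minimum Z = -2223/25

Extreme points and Z = -7x1 - 9x2:
  (279/25, 6/5) → Z = -2223/25
  (167/29, -161/29) → Z = 280/29
  (250/61, 269/61) → Z = -4171/61

At the optimal vertex, 10x1 - 8x2 = 102 and 5x1 + 11x2 = 69.
Solving simultaneously gives x1 = 279/25, x2 = 6/5.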